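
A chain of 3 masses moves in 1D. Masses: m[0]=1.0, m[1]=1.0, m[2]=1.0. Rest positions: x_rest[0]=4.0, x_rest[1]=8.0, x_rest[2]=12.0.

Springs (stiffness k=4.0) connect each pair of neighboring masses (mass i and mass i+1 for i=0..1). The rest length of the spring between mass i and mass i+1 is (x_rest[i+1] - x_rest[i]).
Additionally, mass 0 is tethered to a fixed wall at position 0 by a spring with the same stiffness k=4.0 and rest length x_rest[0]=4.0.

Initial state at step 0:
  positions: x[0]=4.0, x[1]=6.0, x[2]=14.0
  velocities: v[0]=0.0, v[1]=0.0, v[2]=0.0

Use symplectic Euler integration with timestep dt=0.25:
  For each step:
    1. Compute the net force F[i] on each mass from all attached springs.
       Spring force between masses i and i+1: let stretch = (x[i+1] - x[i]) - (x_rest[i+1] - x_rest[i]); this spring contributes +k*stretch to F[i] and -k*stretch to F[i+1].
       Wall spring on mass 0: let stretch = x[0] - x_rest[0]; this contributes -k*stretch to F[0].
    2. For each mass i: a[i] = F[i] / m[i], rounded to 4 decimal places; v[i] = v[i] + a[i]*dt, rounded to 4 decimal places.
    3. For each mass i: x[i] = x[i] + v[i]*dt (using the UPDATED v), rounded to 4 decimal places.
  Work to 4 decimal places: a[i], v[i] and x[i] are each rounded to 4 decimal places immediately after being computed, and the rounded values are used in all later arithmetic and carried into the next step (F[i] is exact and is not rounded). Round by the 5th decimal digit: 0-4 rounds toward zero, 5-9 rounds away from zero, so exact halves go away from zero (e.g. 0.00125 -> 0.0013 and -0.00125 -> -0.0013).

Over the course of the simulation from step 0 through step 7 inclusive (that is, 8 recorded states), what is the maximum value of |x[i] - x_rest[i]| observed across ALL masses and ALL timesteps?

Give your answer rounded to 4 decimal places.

Step 0: x=[4.0000 6.0000 14.0000] v=[0.0000 0.0000 0.0000]
Step 1: x=[3.5000 7.5000 13.0000] v=[-2.0000 6.0000 -4.0000]
Step 2: x=[3.1250 9.3750 11.6250] v=[-1.5000 7.5000 -5.5000]
Step 3: x=[3.5313 10.2500 10.6875] v=[1.6250 3.5000 -3.7500]
Step 4: x=[4.7344 9.5547 10.6406] v=[4.8124 -2.7812 -0.1875]
Step 5: x=[5.9590 7.9258 11.3223] v=[4.8983 -6.5156 2.7266]
Step 6: x=[6.1855 6.6543 12.1548] v=[0.9061 -5.0859 3.3301]
Step 7: x=[4.9829 6.6408 12.6122] v=[-4.8106 -0.0542 1.8296]
Max displacement = 2.2500

Answer: 2.2500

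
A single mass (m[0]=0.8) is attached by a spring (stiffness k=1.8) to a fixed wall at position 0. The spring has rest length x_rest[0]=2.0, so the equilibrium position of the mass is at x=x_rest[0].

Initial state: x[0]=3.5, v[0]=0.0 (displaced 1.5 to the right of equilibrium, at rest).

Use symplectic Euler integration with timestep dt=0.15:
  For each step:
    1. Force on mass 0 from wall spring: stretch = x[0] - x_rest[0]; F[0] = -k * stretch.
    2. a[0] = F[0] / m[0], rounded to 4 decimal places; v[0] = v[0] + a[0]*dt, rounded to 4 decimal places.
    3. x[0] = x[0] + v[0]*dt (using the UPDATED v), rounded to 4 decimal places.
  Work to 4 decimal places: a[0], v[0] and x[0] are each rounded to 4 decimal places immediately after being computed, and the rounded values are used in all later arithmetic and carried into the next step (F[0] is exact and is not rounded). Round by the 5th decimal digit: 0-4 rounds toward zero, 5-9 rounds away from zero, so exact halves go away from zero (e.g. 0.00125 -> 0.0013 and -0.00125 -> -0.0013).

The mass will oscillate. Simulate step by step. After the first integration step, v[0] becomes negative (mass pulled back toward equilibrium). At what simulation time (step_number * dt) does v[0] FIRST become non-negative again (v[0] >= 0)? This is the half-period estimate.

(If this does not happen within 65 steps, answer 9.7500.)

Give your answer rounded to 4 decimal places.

Step 0: x=[3.5000] v=[0.0000]
Step 1: x=[3.4241] v=[-0.5063]
Step 2: x=[3.2761] v=[-0.9869]
Step 3: x=[3.0635] v=[-1.4176]
Step 4: x=[2.7970] v=[-1.7765]
Step 5: x=[2.4902] v=[-2.0455]
Step 6: x=[2.1586] v=[-2.2110]
Step 7: x=[1.8189] v=[-2.2645]
Step 8: x=[1.4884] v=[-2.2034]
Step 9: x=[1.1838] v=[-2.0307]
Step 10: x=[0.9205] v=[-1.7552]
Step 11: x=[0.7119] v=[-1.3909]
Step 12: x=[0.5685] v=[-0.9562]
Step 13: x=[0.4975] v=[-0.4731]
Step 14: x=[0.5026] v=[0.0340]
First v>=0 after going negative at step 14, time=2.1000

Answer: 2.1000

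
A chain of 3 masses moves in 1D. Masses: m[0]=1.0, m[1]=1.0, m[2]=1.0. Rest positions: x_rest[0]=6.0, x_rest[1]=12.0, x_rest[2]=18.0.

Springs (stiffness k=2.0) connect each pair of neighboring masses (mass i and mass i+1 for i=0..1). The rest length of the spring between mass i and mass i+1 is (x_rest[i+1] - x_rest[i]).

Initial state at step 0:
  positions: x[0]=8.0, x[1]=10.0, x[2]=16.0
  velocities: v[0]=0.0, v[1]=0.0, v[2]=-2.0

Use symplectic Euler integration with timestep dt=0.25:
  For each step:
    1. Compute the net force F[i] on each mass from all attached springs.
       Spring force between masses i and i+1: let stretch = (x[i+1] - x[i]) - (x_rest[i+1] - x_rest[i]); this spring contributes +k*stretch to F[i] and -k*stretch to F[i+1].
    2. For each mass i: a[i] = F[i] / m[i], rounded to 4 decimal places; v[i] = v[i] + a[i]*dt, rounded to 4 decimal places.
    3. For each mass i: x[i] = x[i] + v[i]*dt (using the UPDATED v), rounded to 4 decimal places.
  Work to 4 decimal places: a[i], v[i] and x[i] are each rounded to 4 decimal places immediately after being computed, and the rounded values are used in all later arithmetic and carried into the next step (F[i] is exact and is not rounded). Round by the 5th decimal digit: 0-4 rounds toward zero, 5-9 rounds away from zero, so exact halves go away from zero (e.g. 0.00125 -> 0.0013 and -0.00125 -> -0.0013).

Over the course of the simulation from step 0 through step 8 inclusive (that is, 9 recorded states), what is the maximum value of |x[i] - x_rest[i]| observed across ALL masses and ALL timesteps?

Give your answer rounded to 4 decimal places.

Answer: 3.2858

Derivation:
Step 0: x=[8.0000 10.0000 16.0000] v=[0.0000 0.0000 -2.0000]
Step 1: x=[7.5000 10.5000 15.5000] v=[-2.0000 2.0000 -2.0000]
Step 2: x=[6.6250 11.2500 15.1250] v=[-3.5000 3.0000 -1.5000]
Step 3: x=[5.5781 11.9063 15.0156] v=[-4.1875 2.6250 -0.4375]
Step 4: x=[4.5723 12.1602 15.2676] v=[-4.0234 1.0156 1.0079]
Step 5: x=[3.7649 11.8540 15.8812] v=[-3.2295 -1.2247 2.4542]
Step 6: x=[3.2187 11.0401 16.7414] v=[-2.1850 -3.2557 3.4406]
Step 7: x=[2.9001 9.9612 17.6389] v=[-1.2743 -4.3158 3.5900]
Step 8: x=[2.7142 8.9593 18.3267] v=[-0.7438 -4.0075 2.7512]
Max displacement = 3.2858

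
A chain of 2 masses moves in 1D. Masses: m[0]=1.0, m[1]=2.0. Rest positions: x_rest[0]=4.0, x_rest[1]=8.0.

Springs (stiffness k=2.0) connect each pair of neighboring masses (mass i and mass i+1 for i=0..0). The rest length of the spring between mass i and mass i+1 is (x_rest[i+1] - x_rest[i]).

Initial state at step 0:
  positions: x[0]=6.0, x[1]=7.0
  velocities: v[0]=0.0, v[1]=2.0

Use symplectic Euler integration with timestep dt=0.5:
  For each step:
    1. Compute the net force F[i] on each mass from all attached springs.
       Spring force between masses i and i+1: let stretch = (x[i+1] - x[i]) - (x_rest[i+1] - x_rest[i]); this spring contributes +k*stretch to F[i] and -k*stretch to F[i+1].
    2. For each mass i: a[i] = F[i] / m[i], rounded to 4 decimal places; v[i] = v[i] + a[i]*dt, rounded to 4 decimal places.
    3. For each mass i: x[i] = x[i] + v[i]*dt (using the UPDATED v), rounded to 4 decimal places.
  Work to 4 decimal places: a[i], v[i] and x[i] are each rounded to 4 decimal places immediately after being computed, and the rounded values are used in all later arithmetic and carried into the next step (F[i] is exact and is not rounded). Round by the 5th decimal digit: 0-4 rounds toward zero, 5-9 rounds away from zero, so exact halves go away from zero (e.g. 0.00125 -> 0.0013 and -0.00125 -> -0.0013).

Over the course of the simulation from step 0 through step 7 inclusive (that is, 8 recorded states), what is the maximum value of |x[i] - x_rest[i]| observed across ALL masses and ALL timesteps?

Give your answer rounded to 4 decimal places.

Step 0: x=[6.0000 7.0000] v=[0.0000 2.0000]
Step 1: x=[4.5000 8.7500] v=[-3.0000 3.5000]
Step 2: x=[3.1250 10.4375] v=[-2.7500 3.3750]
Step 3: x=[3.4063 11.2969] v=[0.5625 1.7188]
Step 4: x=[5.6329 11.1837] v=[4.4531 -0.2265]
Step 5: x=[8.6349 10.6828] v=[6.0039 -1.0019]
Step 6: x=[10.6608 10.6699] v=[4.0518 -0.0259]
Step 7: x=[10.6913 11.6547] v=[0.0609 1.9696]
Max displacement = 6.6913

Answer: 6.6913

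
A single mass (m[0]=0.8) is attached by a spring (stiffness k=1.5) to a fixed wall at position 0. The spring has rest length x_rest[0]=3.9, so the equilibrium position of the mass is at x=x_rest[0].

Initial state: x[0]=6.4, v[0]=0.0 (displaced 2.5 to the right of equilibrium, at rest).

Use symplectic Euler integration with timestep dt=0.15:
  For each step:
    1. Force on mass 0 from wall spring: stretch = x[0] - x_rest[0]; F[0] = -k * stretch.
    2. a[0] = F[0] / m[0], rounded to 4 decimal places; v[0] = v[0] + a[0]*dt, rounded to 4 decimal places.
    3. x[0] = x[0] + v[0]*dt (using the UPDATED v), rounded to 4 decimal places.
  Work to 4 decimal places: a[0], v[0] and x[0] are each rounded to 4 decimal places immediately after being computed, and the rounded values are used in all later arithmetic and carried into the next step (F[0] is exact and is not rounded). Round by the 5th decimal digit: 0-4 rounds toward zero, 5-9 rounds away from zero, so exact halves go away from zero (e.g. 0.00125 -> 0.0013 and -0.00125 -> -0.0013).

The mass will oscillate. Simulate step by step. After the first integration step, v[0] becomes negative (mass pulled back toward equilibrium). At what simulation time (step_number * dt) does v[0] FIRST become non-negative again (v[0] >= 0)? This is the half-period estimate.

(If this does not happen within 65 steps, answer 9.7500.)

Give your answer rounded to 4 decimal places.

Step 0: x=[6.4000] v=[0.0000]
Step 1: x=[6.2945] v=[-0.7031]
Step 2: x=[6.0880] v=[-1.3766]
Step 3: x=[5.7892] v=[-1.9920]
Step 4: x=[5.4107] v=[-2.5233]
Step 5: x=[4.9685] v=[-2.9482]
Step 6: x=[4.4812] v=[-3.2487]
Step 7: x=[3.9694] v=[-3.4122]
Step 8: x=[3.4546] v=[-3.4317]
Step 9: x=[2.9586] v=[-3.3064]
Step 10: x=[2.5024] v=[-3.0416]
Step 11: x=[2.1051] v=[-2.6485]
Step 12: x=[1.7835] v=[-2.1437]
Step 13: x=[1.5512] v=[-1.5484]
Step 14: x=[1.4180] v=[-0.8878]
Step 15: x=[1.3895] v=[-0.1897]
Step 16: x=[1.4670] v=[0.5164]
First v>=0 after going negative at step 16, time=2.4000

Answer: 2.4000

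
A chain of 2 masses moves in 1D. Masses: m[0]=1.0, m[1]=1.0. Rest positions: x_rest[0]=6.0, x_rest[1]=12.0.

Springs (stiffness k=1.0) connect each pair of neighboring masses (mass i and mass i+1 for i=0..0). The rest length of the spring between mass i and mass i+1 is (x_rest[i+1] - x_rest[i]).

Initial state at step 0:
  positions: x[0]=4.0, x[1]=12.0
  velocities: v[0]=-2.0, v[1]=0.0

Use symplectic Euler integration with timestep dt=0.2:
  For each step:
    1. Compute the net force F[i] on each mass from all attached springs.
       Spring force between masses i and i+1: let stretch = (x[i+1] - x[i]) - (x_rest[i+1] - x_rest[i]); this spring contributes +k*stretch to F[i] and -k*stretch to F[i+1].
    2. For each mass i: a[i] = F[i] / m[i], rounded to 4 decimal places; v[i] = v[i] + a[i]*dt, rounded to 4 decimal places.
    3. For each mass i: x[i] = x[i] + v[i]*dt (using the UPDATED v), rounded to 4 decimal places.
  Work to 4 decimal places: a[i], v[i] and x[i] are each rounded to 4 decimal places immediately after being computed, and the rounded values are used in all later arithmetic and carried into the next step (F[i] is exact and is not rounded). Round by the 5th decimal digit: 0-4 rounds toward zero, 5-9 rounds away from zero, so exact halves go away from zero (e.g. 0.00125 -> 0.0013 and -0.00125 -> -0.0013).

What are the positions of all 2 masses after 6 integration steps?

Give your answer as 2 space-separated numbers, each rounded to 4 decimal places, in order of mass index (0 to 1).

Answer: 3.3650 10.2350

Derivation:
Step 0: x=[4.0000 12.0000] v=[-2.0000 0.0000]
Step 1: x=[3.6800 11.9200] v=[-1.6000 -0.4000]
Step 2: x=[3.4496 11.7504] v=[-1.1520 -0.8480]
Step 3: x=[3.3112 11.4888] v=[-0.6918 -1.3082]
Step 4: x=[3.2599 11.1401] v=[-0.2563 -1.7437]
Step 5: x=[3.2838 10.7162] v=[0.1197 -2.1197]
Step 6: x=[3.3650 10.2350] v=[0.4062 -2.4062]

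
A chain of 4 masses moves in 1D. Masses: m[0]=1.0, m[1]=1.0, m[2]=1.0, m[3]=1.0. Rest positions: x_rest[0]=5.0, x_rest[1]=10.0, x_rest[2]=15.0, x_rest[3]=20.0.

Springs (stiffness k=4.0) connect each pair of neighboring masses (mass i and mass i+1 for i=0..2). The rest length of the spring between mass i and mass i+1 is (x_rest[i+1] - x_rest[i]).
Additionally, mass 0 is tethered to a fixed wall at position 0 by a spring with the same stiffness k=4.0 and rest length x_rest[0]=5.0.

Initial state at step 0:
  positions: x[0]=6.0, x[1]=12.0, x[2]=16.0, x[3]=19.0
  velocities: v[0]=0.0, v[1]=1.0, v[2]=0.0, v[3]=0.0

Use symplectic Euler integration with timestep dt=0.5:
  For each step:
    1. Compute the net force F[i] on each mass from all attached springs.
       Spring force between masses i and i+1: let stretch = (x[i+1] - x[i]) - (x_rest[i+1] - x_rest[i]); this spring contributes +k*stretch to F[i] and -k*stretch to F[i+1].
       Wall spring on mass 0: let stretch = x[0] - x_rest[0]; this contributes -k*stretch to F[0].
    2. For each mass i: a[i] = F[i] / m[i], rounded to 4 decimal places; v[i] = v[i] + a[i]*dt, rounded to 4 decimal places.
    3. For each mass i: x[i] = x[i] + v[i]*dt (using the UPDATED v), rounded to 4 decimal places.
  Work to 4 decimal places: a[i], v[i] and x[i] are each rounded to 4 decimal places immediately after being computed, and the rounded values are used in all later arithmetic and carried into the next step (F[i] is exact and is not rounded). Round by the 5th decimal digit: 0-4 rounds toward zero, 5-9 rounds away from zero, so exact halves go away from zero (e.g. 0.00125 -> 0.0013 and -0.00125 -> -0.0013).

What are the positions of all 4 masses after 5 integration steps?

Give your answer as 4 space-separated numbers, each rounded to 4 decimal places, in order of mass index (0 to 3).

Answer: 7.0000 11.0000 14.5000 19.5000

Derivation:
Step 0: x=[6.0000 12.0000 16.0000 19.0000] v=[0.0000 1.0000 0.0000 0.0000]
Step 1: x=[6.0000 10.5000 15.0000 21.0000] v=[0.0000 -3.0000 -2.0000 4.0000]
Step 2: x=[4.5000 9.0000 15.5000 22.0000] v=[-3.0000 -3.0000 1.0000 2.0000]
Step 3: x=[3.0000 9.5000 16.0000 21.5000] v=[-3.0000 1.0000 1.0000 -1.0000]
Step 4: x=[5.0000 10.0000 15.5000 20.5000] v=[4.0000 1.0000 -1.0000 -2.0000]
Step 5: x=[7.0000 11.0000 14.5000 19.5000] v=[4.0000 2.0000 -2.0000 -2.0000]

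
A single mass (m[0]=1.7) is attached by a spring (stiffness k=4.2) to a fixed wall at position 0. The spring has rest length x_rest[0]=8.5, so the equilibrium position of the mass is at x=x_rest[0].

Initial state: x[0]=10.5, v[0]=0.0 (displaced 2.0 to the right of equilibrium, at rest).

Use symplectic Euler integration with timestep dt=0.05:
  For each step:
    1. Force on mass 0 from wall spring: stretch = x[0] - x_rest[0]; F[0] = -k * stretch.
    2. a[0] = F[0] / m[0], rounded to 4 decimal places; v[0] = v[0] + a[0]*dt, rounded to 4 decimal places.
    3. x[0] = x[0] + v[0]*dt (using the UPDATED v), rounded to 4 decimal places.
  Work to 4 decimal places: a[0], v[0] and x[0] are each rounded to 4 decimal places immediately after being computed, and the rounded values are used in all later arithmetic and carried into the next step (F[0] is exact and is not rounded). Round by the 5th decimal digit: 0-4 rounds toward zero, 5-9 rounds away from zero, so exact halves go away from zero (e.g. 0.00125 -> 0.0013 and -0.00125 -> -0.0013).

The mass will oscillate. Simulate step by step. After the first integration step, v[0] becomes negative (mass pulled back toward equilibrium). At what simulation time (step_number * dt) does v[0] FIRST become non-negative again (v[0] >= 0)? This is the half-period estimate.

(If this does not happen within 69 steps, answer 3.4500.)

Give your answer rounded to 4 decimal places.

Step 0: x=[10.5000] v=[0.0000]
Step 1: x=[10.4876] v=[-0.2471]
Step 2: x=[10.4630] v=[-0.4926]
Step 3: x=[10.4262] v=[-0.7351]
Step 4: x=[10.3776] v=[-0.9730]
Step 5: x=[10.3174] v=[-1.2049]
Step 6: x=[10.2459] v=[-1.4294]
Step 7: x=[10.1636] v=[-1.6451]
Step 8: x=[10.0711] v=[-1.8506]
Step 9: x=[9.9689] v=[-2.0447]
Step 10: x=[9.8576] v=[-2.2262]
Step 11: x=[9.7379] v=[-2.3939]
Step 12: x=[9.6106] v=[-2.5468]
Step 13: x=[9.4764] v=[-2.6840]
Step 14: x=[9.3362] v=[-2.8046]
Step 15: x=[9.1908] v=[-2.9079]
Step 16: x=[9.0411] v=[-2.9932]
Step 17: x=[8.8881] v=[-3.0600]
Step 18: x=[8.7327] v=[-3.1079]
Step 19: x=[8.5759] v=[-3.1366]
Step 20: x=[8.4186] v=[-3.1460]
Step 21: x=[8.2618] v=[-3.1359]
Step 22: x=[8.1065] v=[-3.1065]
Step 23: x=[7.9536] v=[-3.0579]
Step 24: x=[7.8041] v=[-2.9904]
Step 25: x=[7.6589] v=[-2.9044]
Step 26: x=[7.5189] v=[-2.8005]
Step 27: x=[7.3849] v=[-2.6793]
Step 28: x=[7.2578] v=[-2.5416]
Step 29: x=[7.1384] v=[-2.3882]
Step 30: x=[7.0274] v=[-2.2200]
Step 31: x=[6.9255] v=[-2.0381]
Step 32: x=[6.8333] v=[-1.8436]
Step 33: x=[6.7514] v=[-1.6377]
Step 34: x=[6.6803] v=[-1.4217]
Step 35: x=[6.6205] v=[-1.1969]
Step 36: x=[6.5723] v=[-0.9647]
Step 37: x=[6.5360] v=[-0.7266]
Step 38: x=[6.5118] v=[-0.4840]
Step 39: x=[6.4999] v=[-0.2384]
Step 40: x=[6.5003] v=[0.0087]
First v>=0 after going negative at step 40, time=2.0000

Answer: 2.0000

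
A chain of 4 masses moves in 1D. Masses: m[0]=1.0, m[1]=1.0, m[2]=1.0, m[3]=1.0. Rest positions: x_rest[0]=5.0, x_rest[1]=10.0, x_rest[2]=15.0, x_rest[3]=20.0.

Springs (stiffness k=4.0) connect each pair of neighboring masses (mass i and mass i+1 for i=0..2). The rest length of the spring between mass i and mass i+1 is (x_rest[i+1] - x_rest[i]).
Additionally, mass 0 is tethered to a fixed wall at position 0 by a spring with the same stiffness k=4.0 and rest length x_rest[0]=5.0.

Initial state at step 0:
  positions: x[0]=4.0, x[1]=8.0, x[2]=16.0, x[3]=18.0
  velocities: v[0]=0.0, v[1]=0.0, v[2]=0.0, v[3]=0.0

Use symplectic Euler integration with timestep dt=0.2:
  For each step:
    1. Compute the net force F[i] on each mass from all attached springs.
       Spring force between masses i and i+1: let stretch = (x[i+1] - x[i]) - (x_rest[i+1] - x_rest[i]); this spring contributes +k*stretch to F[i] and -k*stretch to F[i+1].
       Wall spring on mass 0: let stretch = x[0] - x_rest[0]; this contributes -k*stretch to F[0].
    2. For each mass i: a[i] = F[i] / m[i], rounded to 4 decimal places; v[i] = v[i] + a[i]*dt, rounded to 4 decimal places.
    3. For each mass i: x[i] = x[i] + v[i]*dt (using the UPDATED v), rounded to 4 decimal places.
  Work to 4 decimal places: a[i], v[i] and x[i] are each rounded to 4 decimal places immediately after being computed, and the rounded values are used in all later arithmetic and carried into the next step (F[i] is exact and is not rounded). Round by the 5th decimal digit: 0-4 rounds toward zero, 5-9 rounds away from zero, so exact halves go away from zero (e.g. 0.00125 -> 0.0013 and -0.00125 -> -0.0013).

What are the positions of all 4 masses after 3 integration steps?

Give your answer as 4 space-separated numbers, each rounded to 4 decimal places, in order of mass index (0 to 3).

Answer: 4.4219 10.2569 12.4221 19.8427

Derivation:
Step 0: x=[4.0000 8.0000 16.0000 18.0000] v=[0.0000 0.0000 0.0000 0.0000]
Step 1: x=[4.0000 8.6400 15.0400 18.4800] v=[0.0000 3.2000 -4.8000 2.4000]
Step 2: x=[4.1024 9.5616 13.6064 19.2096] v=[0.5120 4.6080 -7.1680 3.6480]
Step 3: x=[4.4219 10.2569 12.4221 19.8427] v=[1.5974 3.4765 -5.9213 3.1654]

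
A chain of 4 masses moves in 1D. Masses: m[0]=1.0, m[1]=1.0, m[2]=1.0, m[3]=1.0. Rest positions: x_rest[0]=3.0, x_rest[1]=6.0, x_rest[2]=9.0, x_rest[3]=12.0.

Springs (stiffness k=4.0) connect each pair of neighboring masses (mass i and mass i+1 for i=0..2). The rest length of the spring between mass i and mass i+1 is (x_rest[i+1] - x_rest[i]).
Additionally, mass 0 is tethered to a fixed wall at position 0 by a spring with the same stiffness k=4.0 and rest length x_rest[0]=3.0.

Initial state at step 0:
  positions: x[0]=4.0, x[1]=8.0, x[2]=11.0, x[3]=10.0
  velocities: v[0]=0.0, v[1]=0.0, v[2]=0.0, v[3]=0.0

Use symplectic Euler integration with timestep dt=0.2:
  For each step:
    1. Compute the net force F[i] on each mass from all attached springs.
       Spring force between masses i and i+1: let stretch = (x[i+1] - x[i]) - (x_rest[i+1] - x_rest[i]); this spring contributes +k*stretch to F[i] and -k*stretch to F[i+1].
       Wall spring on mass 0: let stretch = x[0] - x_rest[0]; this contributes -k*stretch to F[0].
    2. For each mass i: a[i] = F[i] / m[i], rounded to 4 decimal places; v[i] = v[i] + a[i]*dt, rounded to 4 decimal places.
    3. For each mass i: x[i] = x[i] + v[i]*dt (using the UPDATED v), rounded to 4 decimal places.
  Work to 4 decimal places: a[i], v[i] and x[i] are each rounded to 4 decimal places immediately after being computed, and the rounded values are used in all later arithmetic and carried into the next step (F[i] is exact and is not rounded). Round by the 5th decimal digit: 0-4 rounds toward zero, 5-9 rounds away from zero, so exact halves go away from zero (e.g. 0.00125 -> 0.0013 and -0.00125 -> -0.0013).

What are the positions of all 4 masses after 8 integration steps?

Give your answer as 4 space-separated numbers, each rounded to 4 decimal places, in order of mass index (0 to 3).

Answer: 1.0834 4.2591 10.2434 13.2448

Derivation:
Step 0: x=[4.0000 8.0000 11.0000 10.0000] v=[0.0000 0.0000 0.0000 0.0000]
Step 1: x=[4.0000 7.8400 10.3600 10.6400] v=[0.0000 -0.8000 -3.2000 3.2000]
Step 2: x=[3.9744 7.4688 9.3616 11.7152] v=[-0.1280 -1.8560 -4.9920 5.3760]
Step 3: x=[3.8720 6.8413 8.4369 12.8938] v=[-0.5120 -3.1373 -4.6234 5.8931]
Step 4: x=[3.6252 5.9940 7.9700 13.8393] v=[-1.2342 -4.2363 -2.3344 4.7276]
Step 5: x=[3.1773 5.0839 8.1260 14.3257] v=[-2.2393 -4.5505 0.7802 2.4322]
Step 6: x=[2.5261 4.3555 8.7873 14.3002] v=[-3.2559 -3.6421 3.3063 -0.1276]
Step 7: x=[1.7634 4.0435 9.6215 13.8726] v=[-3.8133 -1.5602 4.1712 -2.1379]
Step 8: x=[1.0834 4.2591 10.2434 13.2448] v=[-3.3999 1.0781 3.1097 -3.1388]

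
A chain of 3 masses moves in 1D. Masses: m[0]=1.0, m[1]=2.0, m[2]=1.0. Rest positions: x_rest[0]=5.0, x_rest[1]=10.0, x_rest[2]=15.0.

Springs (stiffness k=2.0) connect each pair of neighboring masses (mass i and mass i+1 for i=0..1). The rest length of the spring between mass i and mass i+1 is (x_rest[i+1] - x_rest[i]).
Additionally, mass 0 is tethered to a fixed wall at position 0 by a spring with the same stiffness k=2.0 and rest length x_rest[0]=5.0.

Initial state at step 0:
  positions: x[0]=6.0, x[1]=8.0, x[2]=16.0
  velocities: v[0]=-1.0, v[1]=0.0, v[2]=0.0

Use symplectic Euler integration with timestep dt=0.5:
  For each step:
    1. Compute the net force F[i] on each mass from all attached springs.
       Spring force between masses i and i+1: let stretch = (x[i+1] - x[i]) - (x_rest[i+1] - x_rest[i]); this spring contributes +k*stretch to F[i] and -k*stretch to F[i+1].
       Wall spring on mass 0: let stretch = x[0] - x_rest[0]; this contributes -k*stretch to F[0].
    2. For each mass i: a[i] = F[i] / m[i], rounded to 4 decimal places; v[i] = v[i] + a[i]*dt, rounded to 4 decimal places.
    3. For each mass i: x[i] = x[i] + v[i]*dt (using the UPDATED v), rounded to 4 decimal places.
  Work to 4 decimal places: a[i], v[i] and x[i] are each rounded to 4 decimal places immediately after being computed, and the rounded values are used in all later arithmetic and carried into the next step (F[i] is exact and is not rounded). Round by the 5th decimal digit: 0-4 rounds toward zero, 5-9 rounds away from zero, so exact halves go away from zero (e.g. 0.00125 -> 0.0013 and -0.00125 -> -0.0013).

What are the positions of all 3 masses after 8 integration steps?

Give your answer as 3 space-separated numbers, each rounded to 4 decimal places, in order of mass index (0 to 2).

Step 0: x=[6.0000 8.0000 16.0000] v=[-1.0000 0.0000 0.0000]
Step 1: x=[3.5000 9.5000 14.5000] v=[-5.0000 3.0000 -3.0000]
Step 2: x=[2.2500 10.7500 13.0000] v=[-2.5000 2.5000 -3.0000]
Step 3: x=[4.1250 10.4375 12.8750] v=[3.7500 -0.6250 -0.2500]
Step 4: x=[7.0938 9.1563 14.0313] v=[5.9375 -2.5625 2.3125]
Step 5: x=[7.5469 8.5782 15.2501] v=[0.9062 -1.1563 2.4375]
Step 6: x=[4.7422 9.4102 15.6329] v=[-5.6094 1.6640 0.7656]
Step 7: x=[1.9004 10.6309 15.4044] v=[-5.6836 2.4414 -0.4571]
Step 8: x=[2.4737 10.8624 15.2891] v=[1.1465 0.4629 -0.2306]

Answer: 2.4737 10.8624 15.2891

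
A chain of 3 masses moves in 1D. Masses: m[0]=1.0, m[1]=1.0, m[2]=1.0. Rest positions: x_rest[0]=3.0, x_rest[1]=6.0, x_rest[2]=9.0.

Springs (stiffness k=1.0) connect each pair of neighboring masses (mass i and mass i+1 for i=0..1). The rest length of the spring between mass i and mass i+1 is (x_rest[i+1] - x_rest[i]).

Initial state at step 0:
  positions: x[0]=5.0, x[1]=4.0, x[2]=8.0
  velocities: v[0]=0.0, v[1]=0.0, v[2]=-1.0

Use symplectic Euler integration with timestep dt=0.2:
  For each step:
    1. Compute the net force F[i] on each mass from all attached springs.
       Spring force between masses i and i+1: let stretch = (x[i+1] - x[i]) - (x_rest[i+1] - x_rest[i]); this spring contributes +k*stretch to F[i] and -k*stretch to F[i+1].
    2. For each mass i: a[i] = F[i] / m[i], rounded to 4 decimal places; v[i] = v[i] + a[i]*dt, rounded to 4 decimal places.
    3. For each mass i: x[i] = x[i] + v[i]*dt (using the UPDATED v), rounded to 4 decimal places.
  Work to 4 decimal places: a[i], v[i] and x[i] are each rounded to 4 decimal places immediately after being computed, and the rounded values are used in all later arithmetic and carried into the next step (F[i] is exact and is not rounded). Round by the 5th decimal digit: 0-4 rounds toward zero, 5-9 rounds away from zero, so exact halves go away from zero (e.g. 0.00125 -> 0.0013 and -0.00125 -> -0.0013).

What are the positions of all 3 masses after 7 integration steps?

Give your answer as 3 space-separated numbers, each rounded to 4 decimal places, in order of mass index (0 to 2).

Step 0: x=[5.0000 4.0000 8.0000] v=[0.0000 0.0000 -1.0000]
Step 1: x=[4.8400 4.2000 7.7600] v=[-0.8000 1.0000 -1.2000]
Step 2: x=[4.5344 4.5680 7.4976] v=[-1.5280 1.8400 -1.3120]
Step 3: x=[4.1101 5.0518 7.2380] v=[-2.1213 2.4192 -1.2979]
Step 4: x=[3.6035 5.5854 7.0110] v=[-2.5330 2.6681 -1.1351]
Step 5: x=[3.0562 6.0968 6.8470] v=[-2.7366 2.5568 -0.8202]
Step 6: x=[2.5105 6.5165 6.7730] v=[-2.7285 2.0987 -0.3702]
Step 7: x=[2.0050 6.7863 6.8087] v=[-2.5273 1.3488 0.1785]

Answer: 2.0050 6.7863 6.8087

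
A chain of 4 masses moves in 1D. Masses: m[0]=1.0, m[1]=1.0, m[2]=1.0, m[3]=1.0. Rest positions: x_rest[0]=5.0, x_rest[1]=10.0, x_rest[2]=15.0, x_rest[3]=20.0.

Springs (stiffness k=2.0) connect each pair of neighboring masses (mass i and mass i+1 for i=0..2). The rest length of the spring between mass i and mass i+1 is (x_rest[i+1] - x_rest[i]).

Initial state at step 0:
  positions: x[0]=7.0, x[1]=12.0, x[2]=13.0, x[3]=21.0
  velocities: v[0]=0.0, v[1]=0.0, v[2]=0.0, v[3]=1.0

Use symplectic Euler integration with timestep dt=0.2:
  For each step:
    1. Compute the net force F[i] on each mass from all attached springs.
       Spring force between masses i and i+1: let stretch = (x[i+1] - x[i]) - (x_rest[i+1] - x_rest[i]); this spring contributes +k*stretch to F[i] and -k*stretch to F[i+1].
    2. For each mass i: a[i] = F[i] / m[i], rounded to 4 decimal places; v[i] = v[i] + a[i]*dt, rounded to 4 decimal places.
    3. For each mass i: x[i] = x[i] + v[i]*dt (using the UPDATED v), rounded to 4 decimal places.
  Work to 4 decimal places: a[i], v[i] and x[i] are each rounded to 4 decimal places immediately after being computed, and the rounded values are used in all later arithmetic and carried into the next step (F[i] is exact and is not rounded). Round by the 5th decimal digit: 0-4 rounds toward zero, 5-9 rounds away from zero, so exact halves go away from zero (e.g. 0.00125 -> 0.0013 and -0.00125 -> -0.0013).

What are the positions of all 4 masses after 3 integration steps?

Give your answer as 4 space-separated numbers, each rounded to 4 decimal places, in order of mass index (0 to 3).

Step 0: x=[7.0000 12.0000 13.0000 21.0000] v=[0.0000 0.0000 0.0000 1.0000]
Step 1: x=[7.0000 11.6800 13.5600 20.9600] v=[0.0000 -1.6000 2.8000 -0.2000]
Step 2: x=[6.9744 11.1360 14.5616 20.7280] v=[-0.1280 -2.7200 5.0080 -1.1600]
Step 3: x=[6.8817 10.5331 15.7825 20.4027] v=[-0.4634 -3.0144 6.1043 -1.6266]

Answer: 6.8817 10.5331 15.7825 20.4027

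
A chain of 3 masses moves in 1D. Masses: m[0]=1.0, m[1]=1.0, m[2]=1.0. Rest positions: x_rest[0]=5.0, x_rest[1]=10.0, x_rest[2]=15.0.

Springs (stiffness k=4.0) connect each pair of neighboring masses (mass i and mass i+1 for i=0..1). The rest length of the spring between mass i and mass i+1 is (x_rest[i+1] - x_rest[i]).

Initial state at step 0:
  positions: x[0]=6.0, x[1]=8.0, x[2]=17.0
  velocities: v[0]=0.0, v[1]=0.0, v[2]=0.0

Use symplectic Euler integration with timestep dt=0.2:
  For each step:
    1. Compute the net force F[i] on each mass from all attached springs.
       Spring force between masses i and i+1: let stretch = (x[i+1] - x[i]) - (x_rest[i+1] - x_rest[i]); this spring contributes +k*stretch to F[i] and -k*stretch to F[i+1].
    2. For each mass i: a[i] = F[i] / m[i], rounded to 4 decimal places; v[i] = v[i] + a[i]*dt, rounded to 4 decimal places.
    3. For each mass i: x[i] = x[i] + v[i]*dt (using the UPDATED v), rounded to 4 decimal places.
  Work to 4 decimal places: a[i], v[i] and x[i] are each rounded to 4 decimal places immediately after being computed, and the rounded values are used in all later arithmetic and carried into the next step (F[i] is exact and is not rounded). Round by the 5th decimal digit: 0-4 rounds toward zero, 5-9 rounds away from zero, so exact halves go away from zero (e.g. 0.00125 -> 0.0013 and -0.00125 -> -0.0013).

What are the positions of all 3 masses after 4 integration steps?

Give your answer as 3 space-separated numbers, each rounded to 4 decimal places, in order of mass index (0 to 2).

Answer: 4.2127 12.8184 13.9687

Derivation:
Step 0: x=[6.0000 8.0000 17.0000] v=[0.0000 0.0000 0.0000]
Step 1: x=[5.5200 9.1200 16.3600] v=[-2.4000 5.6000 -3.2000]
Step 2: x=[4.8160 10.8224 15.3616] v=[-3.5200 8.5120 -4.9920]
Step 3: x=[4.2730 12.2900 14.4369] v=[-2.7149 7.3382 -4.6234]
Step 4: x=[4.2127 12.8184 13.9687] v=[-0.3013 2.6421 -2.3409]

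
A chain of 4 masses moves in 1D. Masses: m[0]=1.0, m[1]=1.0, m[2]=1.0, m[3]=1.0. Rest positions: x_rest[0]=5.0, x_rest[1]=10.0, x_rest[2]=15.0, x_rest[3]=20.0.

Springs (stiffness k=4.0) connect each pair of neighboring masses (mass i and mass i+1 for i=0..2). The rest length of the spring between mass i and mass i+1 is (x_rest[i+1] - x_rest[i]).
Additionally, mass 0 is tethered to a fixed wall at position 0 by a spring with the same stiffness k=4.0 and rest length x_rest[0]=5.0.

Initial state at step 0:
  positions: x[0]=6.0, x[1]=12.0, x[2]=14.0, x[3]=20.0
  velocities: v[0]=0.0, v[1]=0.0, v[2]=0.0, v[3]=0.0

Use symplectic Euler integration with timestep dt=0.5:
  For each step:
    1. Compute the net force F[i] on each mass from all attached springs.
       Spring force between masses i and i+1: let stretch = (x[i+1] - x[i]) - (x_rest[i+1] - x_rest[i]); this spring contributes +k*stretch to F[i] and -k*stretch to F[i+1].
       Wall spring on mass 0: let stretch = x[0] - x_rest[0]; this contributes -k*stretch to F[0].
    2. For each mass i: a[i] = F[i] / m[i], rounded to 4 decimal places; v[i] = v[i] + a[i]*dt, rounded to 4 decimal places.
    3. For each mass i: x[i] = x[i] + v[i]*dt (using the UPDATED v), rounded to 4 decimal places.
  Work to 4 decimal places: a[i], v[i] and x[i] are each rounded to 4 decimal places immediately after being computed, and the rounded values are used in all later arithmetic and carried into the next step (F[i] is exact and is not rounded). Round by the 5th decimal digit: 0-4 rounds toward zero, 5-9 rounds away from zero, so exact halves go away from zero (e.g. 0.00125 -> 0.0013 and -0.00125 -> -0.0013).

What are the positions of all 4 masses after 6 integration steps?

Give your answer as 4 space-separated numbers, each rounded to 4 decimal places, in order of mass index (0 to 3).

Answer: 8.0000 8.0000 17.0000 18.0000

Derivation:
Step 0: x=[6.0000 12.0000 14.0000 20.0000] v=[0.0000 0.0000 0.0000 0.0000]
Step 1: x=[6.0000 8.0000 18.0000 19.0000] v=[0.0000 -8.0000 8.0000 -2.0000]
Step 2: x=[2.0000 12.0000 13.0000 22.0000] v=[-8.0000 8.0000 -10.0000 6.0000]
Step 3: x=[6.0000 7.0000 16.0000 21.0000] v=[8.0000 -10.0000 6.0000 -2.0000]
Step 4: x=[5.0000 10.0000 15.0000 20.0000] v=[-2.0000 6.0000 -2.0000 -2.0000]
Step 5: x=[4.0000 13.0000 14.0000 19.0000] v=[-2.0000 6.0000 -2.0000 -2.0000]
Step 6: x=[8.0000 8.0000 17.0000 18.0000] v=[8.0000 -10.0000 6.0000 -2.0000]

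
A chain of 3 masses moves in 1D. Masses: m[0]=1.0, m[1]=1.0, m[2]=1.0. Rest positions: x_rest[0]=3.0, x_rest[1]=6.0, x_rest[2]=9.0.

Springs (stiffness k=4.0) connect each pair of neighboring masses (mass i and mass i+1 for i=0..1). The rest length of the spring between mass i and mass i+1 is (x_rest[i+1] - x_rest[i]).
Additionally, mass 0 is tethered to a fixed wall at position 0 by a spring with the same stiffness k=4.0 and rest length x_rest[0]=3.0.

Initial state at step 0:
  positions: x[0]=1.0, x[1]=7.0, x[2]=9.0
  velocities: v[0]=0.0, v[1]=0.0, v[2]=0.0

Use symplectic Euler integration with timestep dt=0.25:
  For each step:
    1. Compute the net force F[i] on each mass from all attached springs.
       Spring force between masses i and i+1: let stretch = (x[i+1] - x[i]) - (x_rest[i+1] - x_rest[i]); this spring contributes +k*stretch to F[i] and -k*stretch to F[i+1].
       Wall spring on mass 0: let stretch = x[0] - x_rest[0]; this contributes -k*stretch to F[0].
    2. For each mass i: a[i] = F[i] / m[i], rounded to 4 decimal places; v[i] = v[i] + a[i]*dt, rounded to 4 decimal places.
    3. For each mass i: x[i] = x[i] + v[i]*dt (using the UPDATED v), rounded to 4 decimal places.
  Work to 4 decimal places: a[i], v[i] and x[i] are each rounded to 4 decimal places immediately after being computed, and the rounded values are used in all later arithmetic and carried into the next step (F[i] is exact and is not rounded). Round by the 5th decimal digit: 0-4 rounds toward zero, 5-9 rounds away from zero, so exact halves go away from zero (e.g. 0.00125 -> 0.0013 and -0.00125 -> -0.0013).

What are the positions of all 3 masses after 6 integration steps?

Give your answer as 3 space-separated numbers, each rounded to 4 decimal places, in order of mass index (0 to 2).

Answer: 2.2498 7.7657 7.9073

Derivation:
Step 0: x=[1.0000 7.0000 9.0000] v=[0.0000 0.0000 0.0000]
Step 1: x=[2.2500 6.0000 9.2500] v=[5.0000 -4.0000 1.0000]
Step 2: x=[3.8750 4.8750 9.4375] v=[6.5000 -4.5000 0.7500]
Step 3: x=[4.7813 4.6406 9.2344] v=[3.6250 -0.9375 -0.8125]
Step 4: x=[4.4571 5.5899 8.6328] v=[-1.2970 3.7970 -2.4063]
Step 5: x=[3.3018 7.0167 8.0205] v=[-4.6213 5.7071 -2.4492]
Step 6: x=[2.2498 7.7657 7.9073] v=[-4.2082 2.9960 -0.4530]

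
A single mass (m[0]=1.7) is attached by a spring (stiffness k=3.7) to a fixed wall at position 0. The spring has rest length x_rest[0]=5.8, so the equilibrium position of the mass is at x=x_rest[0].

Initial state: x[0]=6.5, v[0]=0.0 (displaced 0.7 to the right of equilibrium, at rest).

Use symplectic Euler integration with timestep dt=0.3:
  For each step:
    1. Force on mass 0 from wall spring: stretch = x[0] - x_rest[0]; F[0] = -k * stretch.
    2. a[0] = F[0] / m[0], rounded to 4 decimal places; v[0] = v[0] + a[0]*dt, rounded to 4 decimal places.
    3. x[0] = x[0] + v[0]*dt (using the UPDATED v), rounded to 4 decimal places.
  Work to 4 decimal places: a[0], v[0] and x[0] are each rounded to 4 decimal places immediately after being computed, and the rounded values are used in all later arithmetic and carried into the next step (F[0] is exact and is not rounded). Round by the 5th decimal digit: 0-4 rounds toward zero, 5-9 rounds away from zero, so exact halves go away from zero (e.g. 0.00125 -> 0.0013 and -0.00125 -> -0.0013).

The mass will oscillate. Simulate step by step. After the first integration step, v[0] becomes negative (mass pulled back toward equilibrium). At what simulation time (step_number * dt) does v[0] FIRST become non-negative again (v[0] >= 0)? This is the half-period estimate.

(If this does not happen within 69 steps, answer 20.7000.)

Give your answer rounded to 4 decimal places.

Step 0: x=[6.5000] v=[0.0000]
Step 1: x=[6.3629] v=[-0.4571]
Step 2: x=[6.1155] v=[-0.8246]
Step 3: x=[5.8063] v=[-1.0306]
Step 4: x=[5.4959] v=[-1.0347]
Step 5: x=[5.2451] v=[-0.8361]
Step 6: x=[5.1030] v=[-0.4738]
Step 7: x=[5.0974] v=[-0.0187]
Step 8: x=[5.2294] v=[0.4401]
First v>=0 after going negative at step 8, time=2.4000

Answer: 2.4000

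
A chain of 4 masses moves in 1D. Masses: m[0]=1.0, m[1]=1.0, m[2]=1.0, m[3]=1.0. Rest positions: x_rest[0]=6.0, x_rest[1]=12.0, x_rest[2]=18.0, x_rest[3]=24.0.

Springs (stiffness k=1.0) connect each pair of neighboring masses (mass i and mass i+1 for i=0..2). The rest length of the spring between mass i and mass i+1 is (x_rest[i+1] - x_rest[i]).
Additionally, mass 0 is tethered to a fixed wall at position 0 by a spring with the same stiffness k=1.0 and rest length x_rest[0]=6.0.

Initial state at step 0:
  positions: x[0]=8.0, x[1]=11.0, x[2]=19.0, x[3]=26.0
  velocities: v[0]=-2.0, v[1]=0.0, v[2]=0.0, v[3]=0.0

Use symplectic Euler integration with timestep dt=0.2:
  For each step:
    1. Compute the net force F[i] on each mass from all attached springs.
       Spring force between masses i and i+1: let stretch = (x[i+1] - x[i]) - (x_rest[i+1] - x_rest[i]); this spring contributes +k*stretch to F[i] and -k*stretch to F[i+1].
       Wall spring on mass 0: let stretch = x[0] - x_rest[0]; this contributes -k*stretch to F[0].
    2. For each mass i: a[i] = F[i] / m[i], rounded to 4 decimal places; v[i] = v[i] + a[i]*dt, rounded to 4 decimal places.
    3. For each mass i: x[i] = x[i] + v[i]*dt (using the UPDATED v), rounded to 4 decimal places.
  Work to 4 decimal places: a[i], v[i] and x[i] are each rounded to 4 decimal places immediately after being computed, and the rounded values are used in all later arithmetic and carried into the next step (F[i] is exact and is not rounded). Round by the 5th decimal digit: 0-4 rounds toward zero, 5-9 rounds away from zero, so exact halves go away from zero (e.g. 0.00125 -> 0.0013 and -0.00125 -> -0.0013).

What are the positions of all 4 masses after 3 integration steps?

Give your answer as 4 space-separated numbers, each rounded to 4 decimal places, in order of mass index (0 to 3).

Step 0: x=[8.0000 11.0000 19.0000 26.0000] v=[-2.0000 0.0000 0.0000 0.0000]
Step 1: x=[7.4000 11.2000 18.9600 25.9600] v=[-3.0000 1.0000 -0.2000 -0.2000]
Step 2: x=[6.6560 11.5584 18.8896 25.8800] v=[-3.7200 1.7920 -0.3520 -0.4000]
Step 3: x=[5.8419 12.0140 18.8056 25.7604] v=[-4.0707 2.2778 -0.4202 -0.5981]

Answer: 5.8419 12.0140 18.8056 25.7604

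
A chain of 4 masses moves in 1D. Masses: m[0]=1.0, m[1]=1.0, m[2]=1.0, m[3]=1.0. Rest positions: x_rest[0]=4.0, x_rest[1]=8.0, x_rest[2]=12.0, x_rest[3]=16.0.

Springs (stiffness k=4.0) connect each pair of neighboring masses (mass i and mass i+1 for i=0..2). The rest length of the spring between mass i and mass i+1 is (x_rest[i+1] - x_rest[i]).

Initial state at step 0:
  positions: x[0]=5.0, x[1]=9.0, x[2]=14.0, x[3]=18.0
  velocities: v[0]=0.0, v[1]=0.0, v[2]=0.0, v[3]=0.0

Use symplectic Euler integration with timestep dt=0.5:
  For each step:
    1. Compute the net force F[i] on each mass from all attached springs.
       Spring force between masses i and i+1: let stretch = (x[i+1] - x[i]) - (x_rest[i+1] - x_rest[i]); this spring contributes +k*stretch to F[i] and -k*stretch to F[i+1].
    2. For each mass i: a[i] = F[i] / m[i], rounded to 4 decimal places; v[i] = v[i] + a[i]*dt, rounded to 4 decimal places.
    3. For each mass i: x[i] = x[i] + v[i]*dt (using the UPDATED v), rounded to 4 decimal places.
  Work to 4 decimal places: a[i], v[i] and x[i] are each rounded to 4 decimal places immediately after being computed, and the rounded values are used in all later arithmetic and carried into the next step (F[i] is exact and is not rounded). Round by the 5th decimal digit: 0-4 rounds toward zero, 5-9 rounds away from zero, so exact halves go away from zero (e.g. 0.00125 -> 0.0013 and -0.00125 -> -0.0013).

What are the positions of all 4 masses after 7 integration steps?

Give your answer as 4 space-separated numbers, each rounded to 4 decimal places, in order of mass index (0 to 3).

Answer: 5.0000 9.0000 14.0000 18.0000

Derivation:
Step 0: x=[5.0000 9.0000 14.0000 18.0000] v=[0.0000 0.0000 0.0000 0.0000]
Step 1: x=[5.0000 10.0000 13.0000 18.0000] v=[0.0000 2.0000 -2.0000 0.0000]
Step 2: x=[6.0000 9.0000 14.0000 17.0000] v=[2.0000 -2.0000 2.0000 -2.0000]
Step 3: x=[6.0000 10.0000 13.0000 17.0000] v=[0.0000 2.0000 -2.0000 0.0000]
Step 4: x=[6.0000 10.0000 13.0000 17.0000] v=[0.0000 0.0000 0.0000 0.0000]
Step 5: x=[6.0000 9.0000 14.0000 17.0000] v=[0.0000 -2.0000 2.0000 0.0000]
Step 6: x=[5.0000 10.0000 13.0000 18.0000] v=[-2.0000 2.0000 -2.0000 2.0000]
Step 7: x=[5.0000 9.0000 14.0000 18.0000] v=[0.0000 -2.0000 2.0000 0.0000]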